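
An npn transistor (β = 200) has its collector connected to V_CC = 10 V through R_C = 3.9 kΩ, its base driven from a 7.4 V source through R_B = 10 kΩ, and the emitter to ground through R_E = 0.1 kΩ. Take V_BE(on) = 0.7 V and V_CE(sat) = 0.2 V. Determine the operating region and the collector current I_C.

saturation; I_C ≈ 2.4 mA

Assume active: I_B = (7.4 − 0.7)/(10 + 201×0.1) = 0.223 mA, I_C = β·I_B = 44.5 mA.
Then V_CE = 10 − 44.5×3.9 − 44.7×0.1 = -168 V < 0.2 V — the active assumption fails.
Re-solve with V_CE = 0.2 V. KCL at the emitter: V_E/R_E = (V_BB−0.7−V_E)/R_B + (V_CC−0.2−V_E)/R_C, giving V_E = 0.307 V.
I_C = (V_CC − 0.2 − V_E)/R_C = (9.8 − 0.307)/3.9 = 2.43 mA.
Check: I_B = (6.7 − 0.307)/10 = 0.639 mA, and β·I_B = 128 mA > I_C, confirming saturation.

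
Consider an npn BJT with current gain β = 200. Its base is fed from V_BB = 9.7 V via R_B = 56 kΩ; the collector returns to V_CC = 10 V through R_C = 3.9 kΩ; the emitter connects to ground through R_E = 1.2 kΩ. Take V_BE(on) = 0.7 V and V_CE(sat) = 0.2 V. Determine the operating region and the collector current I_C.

saturation; I_C ≈ 1.9 mA

Assume active: I_B = (9.7 − 0.7)/(56 + 201×1.2) = 0.0303 mA, I_C = β·I_B = 6.06 mA.
Then V_CE = 10 − 6.06×3.9 − 6.09×1.2 = -20.9 V < 0.2 V — the active assumption fails.
Re-solve with V_CE = 0.2 V. KCL at the emitter: V_E/R_E = (V_BB−0.7−V_E)/R_B + (V_CC−0.2−V_E)/R_C, giving V_E = 2.41 V.
I_C = (V_CC − 0.2 − V_E)/R_C = (9.8 − 2.41)/3.9 = 1.89 mA.
Check: I_B = (9 − 2.41)/56 = 0.118 mA, and β·I_B = 23.5 mA > I_C, confirming saturation.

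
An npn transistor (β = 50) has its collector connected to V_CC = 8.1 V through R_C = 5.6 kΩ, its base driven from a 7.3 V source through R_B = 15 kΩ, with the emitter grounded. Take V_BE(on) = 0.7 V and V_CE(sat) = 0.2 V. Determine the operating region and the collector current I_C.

Assume active: I_B = (7.3 − 0.7)/15 = 0.44 mA, giving I_C = β·I_B = 22 mA.
But then V_CE = 8.1 − 22×5.6 = -115 V < V_CE(sat) = 0.2 V — impossible in the active region.
So the transistor is saturated. With V_CE = 0.2 V, I_C = (V_CC − 0.2)/R_C = 7.9/5.6 = 1.41 mA.
Check: β·I_B = 22 mA > I_C = 1.41 mA, confirming saturation.

saturation; I_C ≈ 1.4 mA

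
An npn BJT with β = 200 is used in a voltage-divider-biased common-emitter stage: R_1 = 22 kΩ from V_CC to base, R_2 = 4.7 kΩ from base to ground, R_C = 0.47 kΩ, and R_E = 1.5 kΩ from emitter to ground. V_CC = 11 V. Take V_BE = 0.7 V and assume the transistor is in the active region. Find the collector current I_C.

Thevenize the base divider: V_Th = V_CC·R_2/(R_1+R_2) = 11×4.7/26.7 = 1.94 V, R_Th = R_1‖R_2 = 3.87 kΩ.
Base-emitter loop: V_Th = I_B·R_Th + V_BE + (β+1)I_B·R_E, so I_B = (1.94 − 0.7) / (3.87 + 201×1.5) = 0.00405 mA.
I_C = β·I_B = 200×0.00405 = 0.81 mA, and I_E = (β+1)I_B = 0.814 mA.
V_CE = V_CC − I_C·R_C − I_E·R_E = 11 − 0.81×0.47 − 0.814×1.5 = 9.4 V.
V_CE = 9.4 V > 0.2 V confirms active-region operation.

I_C ≈ 0.81 mA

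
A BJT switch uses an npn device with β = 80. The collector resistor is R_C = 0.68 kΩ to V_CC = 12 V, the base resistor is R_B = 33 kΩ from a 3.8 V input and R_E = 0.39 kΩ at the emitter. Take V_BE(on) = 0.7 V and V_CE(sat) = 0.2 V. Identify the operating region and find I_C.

Assume active. Base-emitter loop: I_B = (V_BB − V_BE)/(R_B + (β+1)R_E) = (3.8 − 0.7)/(33 + 81×0.39) = 0.048 mA.
I_C = β·I_B = 80×0.048 = 3.84 mA.
V_CE = V_CC − I_C·R_C − I_E·R_E = 12 − 3.84×0.68 − 3.89×0.39 = 7.87 V > V_CE(sat), so the active-region assumption holds.

active; I_C ≈ 3.8 mA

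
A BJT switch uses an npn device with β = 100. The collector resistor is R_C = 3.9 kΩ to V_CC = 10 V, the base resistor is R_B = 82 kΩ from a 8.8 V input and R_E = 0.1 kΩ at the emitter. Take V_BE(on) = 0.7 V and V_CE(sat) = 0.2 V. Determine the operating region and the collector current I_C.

Assume active: I_B = (8.8 − 0.7)/(82 + 101×0.1) = 0.0879 mA, I_C = β·I_B = 8.79 mA.
Then V_CE = 10 − 8.79×3.9 − 8.88×0.1 = -25.2 V < 0.2 V — the active assumption fails.
Re-solve with V_CE = 0.2 V. KCL at the emitter: V_E/R_E = (V_BB−0.7−V_E)/R_B + (V_CC−0.2−V_E)/R_C, giving V_E = 0.254 V.
I_C = (V_CC − 0.2 − V_E)/R_C = (9.8 − 0.254)/3.9 = 2.45 mA.
Check: I_B = (8.1 − 0.254)/82 = 0.0957 mA, and β·I_B = 9.57 mA > I_C, confirming saturation.

saturation; I_C ≈ 2.4 mA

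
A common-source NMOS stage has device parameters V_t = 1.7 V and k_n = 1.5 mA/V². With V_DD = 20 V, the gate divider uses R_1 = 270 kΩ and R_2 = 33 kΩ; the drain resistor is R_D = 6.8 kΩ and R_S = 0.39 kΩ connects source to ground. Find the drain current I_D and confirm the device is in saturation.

I_D ≈ 0.14 mA

V_G = V_DD·R_2/(R_1+R_2) = 20×33/303 = 2.18 V.
Assume saturation: I_D = (k_n/2)(V_GS − V_t)² with V_GS = V_G − I_D·R_S = 2.18 − 0.39·I_D.
Substituting gives 0.114·I_D² − 1.28·I_D + 0.172 = 0, with roots I_D = 0.136 or 11.1 mA.
The root I_D = 11.1 mA gives V_GS = -2.14 V ≤ V_t, so take I_D = 0.136 mA.
Then V_GS = 2.13 V and V_DS = V_DD − I_D(R_D+R_S) = 20 − 0.136×7.19 = 19 V.
Saturation requires V_DS ≥ V_GS − V_t = 0.425 V; 19 ≥ 0.425 ✓.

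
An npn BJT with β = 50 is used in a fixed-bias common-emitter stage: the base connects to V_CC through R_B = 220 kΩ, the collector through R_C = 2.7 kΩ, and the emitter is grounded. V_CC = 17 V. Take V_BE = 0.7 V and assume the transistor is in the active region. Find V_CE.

Base loop: V_CC = I_B·R_B + V_BE, so I_B = (17 − 0.7)/220 kΩ = 0.0741 mA.
In the active region I_C = β·I_B = 50 × 0.0741 = 3.7 mA.
Collector loop: V_CE = V_CC − I_C·R_C = 17 − 3.7×2.7 = 7 V.
Since V_CE = 7 V > V_CE(sat) ≈ 0.2 V, the transistor is in the active region as assumed.

V_CE ≈ 7 V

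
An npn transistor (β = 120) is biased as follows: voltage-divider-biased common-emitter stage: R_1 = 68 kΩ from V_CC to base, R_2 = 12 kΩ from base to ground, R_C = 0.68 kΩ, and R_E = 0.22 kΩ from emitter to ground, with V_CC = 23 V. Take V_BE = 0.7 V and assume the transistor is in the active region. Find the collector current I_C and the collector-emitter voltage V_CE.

Thevenize the base divider: V_Th = V_CC·R_2/(R_1+R_2) = 23×12/80 = 3.45 V, R_Th = R_1‖R_2 = 10.2 kΩ.
Base-emitter loop: V_Th = I_B·R_Th + V_BE + (β+1)I_B·R_E, so I_B = (3.45 − 0.7) / (10.2 + 121×0.22) = 0.0747 mA.
I_C = β·I_B = 120×0.0747 = 8.96 mA, and I_E = (β+1)I_B = 9.04 mA.
V_CE = V_CC − I_C·R_C − I_E·R_E = 23 − 8.96×0.68 − 9.04×0.22 = 14.9 V.
V_CE = 14.9 V > 0.2 V confirms active-region operation.

I_C ≈ 9 mA, V_CE ≈ 15 V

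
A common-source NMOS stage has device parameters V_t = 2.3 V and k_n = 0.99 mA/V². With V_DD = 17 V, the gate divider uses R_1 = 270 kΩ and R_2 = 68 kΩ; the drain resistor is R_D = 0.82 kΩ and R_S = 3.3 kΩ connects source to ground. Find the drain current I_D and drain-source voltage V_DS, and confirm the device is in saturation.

I_D ≈ 0.16 mA, V_DS ≈ 16 V

V_G = V_DD·R_2/(R_1+R_2) = 17×68/338 = 3.42 V.
Assume saturation: I_D = (k_n/2)(V_GS − V_t)² with V_GS = V_G − I_D·R_S = 3.42 − 3.3·I_D.
Substituting gives 5.39·I_D² − 4.66·I_D + 0.621 = 0, with roots I_D = 0.165 or 0.7 mA.
The root I_D = 0.7 mA gives V_GS = 1.11 V ≤ V_t, so take I_D = 0.165 mA.
Then V_GS = 2.88 V and V_DS = V_DD − I_D(R_D+R_S) = 17 − 0.165×4.12 = 16.3 V.
Saturation requires V_DS ≥ V_GS − V_t = 0.577 V; 16.3 ≥ 0.577 ✓.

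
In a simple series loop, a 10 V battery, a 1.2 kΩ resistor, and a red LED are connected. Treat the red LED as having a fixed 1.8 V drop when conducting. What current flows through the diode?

I ≈ 6.8 mA

KVL around the loop: 10 = V_D + I·R = 1.8 + I × 1.2 kΩ.
So I = (10 − 1.8) / 1.2 kΩ = 8.2 / 1.2 = 6.83 mA.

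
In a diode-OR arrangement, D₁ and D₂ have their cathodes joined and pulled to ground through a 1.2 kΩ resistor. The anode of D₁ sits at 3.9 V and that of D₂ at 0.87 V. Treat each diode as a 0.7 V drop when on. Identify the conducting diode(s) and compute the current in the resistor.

Assume both conduct. Then node N would need to be at both 3.9−0.7 = 3.2 V and 0.87−0.7 = 0.17 V, which is impossible.
Assume only D₁ conducts: V_N = 3.9 − 0.7 = 3.2 V, so I_R = 3.2/1.2 = 2.67 mA.
Check D₂: its anode-to-cathode voltage is 0.87 − 3.2 = -2.33 V < 0.7 V, so it is off. The assumption is consistent.

Only D₁ conducts; I_R ≈ 2.7 mA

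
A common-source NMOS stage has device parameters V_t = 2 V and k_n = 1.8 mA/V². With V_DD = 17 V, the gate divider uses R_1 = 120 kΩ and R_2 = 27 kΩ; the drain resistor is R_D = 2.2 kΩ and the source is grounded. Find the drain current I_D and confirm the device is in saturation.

I_D ≈ 1.1 mA

V_G = V_DD·R_2/(R_1+R_2) = 17×27/147 = 3.12 V. With the source grounded, V_GS = V_G = 3.12 V.
Assume saturation: I_D = (k_n/2)(V_GS − V_t)² = (1.8/2)×(3.12 − 2)² = 0.9×1.12² = 1.13 mA.
V_DS = V_DD − I_D·R_D = 17 − 1.13×2.2 = 14.5 V.
Saturation requires V_DS ≥ V_GS − V_t = 1.12 V; 14.5 ≥ 1.12 ✓.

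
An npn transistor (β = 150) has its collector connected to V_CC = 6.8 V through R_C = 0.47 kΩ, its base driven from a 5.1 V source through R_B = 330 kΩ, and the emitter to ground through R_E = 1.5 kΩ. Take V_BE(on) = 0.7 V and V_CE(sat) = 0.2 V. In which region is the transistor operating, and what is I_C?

active; I_C ≈ 1.2 mA

Assume active. Base-emitter loop: I_B = (V_BB − V_BE)/(R_B + (β+1)R_E) = (5.1 − 0.7)/(330 + 151×1.5) = 0.00791 mA.
I_C = β·I_B = 150×0.00791 = 1.19 mA.
V_CE = V_CC − I_C·R_C − I_E·R_E = 6.8 − 1.19×0.47 − 1.19×1.5 = 4.45 V > V_CE(sat), so the active-region assumption holds.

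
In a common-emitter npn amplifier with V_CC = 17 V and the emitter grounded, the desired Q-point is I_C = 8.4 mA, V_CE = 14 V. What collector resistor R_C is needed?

Collector loop: V_CC = I_C·R_C + V_CE.
R_C = (V_CC − V_CE)/I_C = (17 − 14)/8.4 = 0.357 kΩ.

R_C ≈ 0.36 kΩ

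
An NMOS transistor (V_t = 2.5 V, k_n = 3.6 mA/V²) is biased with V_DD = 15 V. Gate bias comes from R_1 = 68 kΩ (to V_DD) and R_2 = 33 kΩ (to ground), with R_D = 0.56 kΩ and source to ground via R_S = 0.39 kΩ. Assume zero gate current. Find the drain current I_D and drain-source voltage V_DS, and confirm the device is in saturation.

V_G = V_DD·R_2/(R_1+R_2) = 15×33/101 = 4.9 V.
Assume saturation: I_D = (k_n/2)(V_GS − V_t)² with V_GS = V_G − I_D·R_S = 4.9 − 0.39·I_D.
Substituting gives 0.274·I_D² − 4.37·I_D + 10.4 = 0, with roots I_D = 2.9 or 13.1 mA.
The root I_D = 13.1 mA gives V_GS = -0.194 V ≤ V_t, so take I_D = 2.9 mA.
Then V_GS = 3.77 V and V_DS = V_DD − I_D(R_D+R_S) = 15 − 2.9×0.95 = 12.2 V.
Saturation requires V_DS ≥ V_GS − V_t = 1.27 V; 12.2 ≥ 1.27 ✓.

I_D ≈ 2.9 mA, V_DS ≈ 12 V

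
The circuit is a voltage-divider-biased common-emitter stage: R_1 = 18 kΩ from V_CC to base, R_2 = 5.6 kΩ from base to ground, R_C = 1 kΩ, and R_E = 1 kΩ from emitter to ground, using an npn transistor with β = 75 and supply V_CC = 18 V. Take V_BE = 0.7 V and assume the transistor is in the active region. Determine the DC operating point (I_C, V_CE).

I_C ≈ 3.3 mA, V_CE ≈ 11 V

Thevenize the base divider: V_Th = V_CC·R_2/(R_1+R_2) = 18×5.6/23.6 = 4.27 V, R_Th = R_1‖R_2 = 4.27 kΩ.
Base-emitter loop: V_Th = I_B·R_Th + V_BE + (β+1)I_B·R_E, so I_B = (4.27 − 0.7) / (4.27 + 76×1) = 0.0445 mA.
I_C = β·I_B = 75×0.0445 = 3.34 mA, and I_E = (β+1)I_B = 3.38 mA.
V_CE = V_CC − I_C·R_C − I_E·R_E = 18 − 3.34×1 − 3.38×1 = 11.3 V.
V_CE = 11.3 V > 0.2 V confirms active-region operation.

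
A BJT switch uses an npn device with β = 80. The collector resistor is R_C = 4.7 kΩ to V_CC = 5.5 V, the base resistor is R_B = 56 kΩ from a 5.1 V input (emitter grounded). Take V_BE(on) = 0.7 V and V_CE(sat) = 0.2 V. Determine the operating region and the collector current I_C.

Assume active: I_B = (5.1 − 0.7)/56 = 0.0786 mA, giving I_C = β·I_B = 6.29 mA.
But then V_CE = 5.5 − 6.29×4.7 = -24 V < V_CE(sat) = 0.2 V — impossible in the active region.
So the transistor is saturated. With V_CE = 0.2 V, I_C = (V_CC − 0.2)/R_C = 5.3/4.7 = 1.13 mA.
Check: β·I_B = 6.29 mA > I_C = 1.13 mA, confirming saturation.

saturation; I_C ≈ 1.1 mA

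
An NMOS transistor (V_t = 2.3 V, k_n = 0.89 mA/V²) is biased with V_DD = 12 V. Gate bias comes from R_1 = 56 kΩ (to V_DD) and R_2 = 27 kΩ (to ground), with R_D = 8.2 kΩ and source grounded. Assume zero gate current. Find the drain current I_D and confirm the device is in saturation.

V_G = V_DD·R_2/(R_1+R_2) = 12×27/83 = 3.9 V. With the source grounded, V_GS = V_G = 3.9 V.
Assume saturation: I_D = (k_n/2)(V_GS − V_t)² = (0.89/2)×(3.9 − 2.3)² = 0.445×1.6² = 1.14 mA.
V_DS = V_DD − I_D·R_D = 12 − 1.14×8.2 = 2.62 V.
Saturation requires V_DS ≥ V_GS − V_t = 1.6 V; 2.62 ≥ 1.6 ✓.

I_D ≈ 1.1 mA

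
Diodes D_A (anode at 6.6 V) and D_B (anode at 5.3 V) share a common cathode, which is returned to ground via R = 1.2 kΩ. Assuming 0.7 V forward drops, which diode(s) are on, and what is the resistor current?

Only D_A conducts; I_R ≈ 4.9 mA

Assume both conduct. Then node N would need to be at both 6.6−0.7 = 5.9 V and 5.3−0.7 = 4.6 V, which is impossible.
Assume only D_A conducts: V_N = 6.6 − 0.7 = 5.9 V, so I_R = 5.9/1.2 = 4.92 mA.
Check D_B: its anode-to-cathode voltage is 5.3 − 5.9 = -0.6 V < 0.7 V, so it is off. The assumption is consistent.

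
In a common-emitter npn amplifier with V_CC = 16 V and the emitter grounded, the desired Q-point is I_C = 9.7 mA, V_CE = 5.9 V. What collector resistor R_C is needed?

R_C ≈ 1 kΩ

Collector loop: V_CC = I_C·R_C + V_CE.
R_C = (V_CC − V_CE)/I_C = (16 − 5.9)/9.7 = 1.04 kΩ.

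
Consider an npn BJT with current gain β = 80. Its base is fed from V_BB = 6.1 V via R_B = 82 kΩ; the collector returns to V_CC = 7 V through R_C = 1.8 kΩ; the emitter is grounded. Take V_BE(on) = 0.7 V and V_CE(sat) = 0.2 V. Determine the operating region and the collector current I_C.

saturation; I_C ≈ 3.8 mA

Assume active: I_B = (6.1 − 0.7)/82 = 0.0659 mA, giving I_C = β·I_B = 5.27 mA.
But then V_CE = 7 − 5.27×1.8 = -2.48 V < V_CE(sat) = 0.2 V — impossible in the active region.
So the transistor is saturated. With V_CE = 0.2 V, I_C = (V_CC − 0.2)/R_C = 6.8/1.8 = 3.78 mA.
Check: β·I_B = 5.27 mA > I_C = 3.78 mA, confirming saturation.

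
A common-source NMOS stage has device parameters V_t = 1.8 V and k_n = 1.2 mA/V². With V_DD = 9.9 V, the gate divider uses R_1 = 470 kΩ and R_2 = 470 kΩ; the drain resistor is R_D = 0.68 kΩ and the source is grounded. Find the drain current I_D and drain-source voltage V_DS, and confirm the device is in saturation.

I_D ≈ 6 mA, V_DS ≈ 5.9 V

V_G = V_DD·R_2/(R_1+R_2) = 9.9×470/940 = 4.95 V. With the source grounded, V_GS = V_G = 4.95 V.
Assume saturation: I_D = (k_n/2)(V_GS − V_t)² = (1.2/2)×(4.95 − 1.8)² = 0.6×3.15² = 5.95 mA.
V_DS = V_DD − I_D·R_D = 9.9 − 5.95×0.68 = 5.85 V.
Saturation requires V_DS ≥ V_GS − V_t = 3.15 V; 5.85 ≥ 3.15 ✓.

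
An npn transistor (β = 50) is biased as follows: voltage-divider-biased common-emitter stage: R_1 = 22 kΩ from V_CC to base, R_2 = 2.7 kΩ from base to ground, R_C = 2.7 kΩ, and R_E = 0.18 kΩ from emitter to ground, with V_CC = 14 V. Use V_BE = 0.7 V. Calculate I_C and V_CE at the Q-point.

I_C ≈ 3.6 mA, V_CE ≈ 3.7 V

Thevenize the base divider: V_Th = V_CC·R_2/(R_1+R_2) = 14×2.7/24.7 = 1.53 V, R_Th = R_1‖R_2 = 2.4 kΩ.
Base-emitter loop: V_Th = I_B·R_Th + V_BE + (β+1)I_B·R_E, so I_B = (1.53 − 0.7) / (2.4 + 51×0.18) = 0.0717 mA.
I_C = β·I_B = 50×0.0717 = 3.58 mA, and I_E = (β+1)I_B = 3.66 mA.
V_CE = V_CC − I_C·R_C − I_E·R_E = 14 − 3.58×2.7 − 3.66×0.18 = 3.67 V.
V_CE = 3.67 V > 0.2 V confirms active-region operation.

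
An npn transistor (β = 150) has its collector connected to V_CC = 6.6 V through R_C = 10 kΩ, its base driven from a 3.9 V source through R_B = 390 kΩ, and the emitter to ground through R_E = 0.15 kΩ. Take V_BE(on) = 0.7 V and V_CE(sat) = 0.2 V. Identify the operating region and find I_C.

saturation; I_C ≈ 0.63 mA

Assume active: I_B = (3.9 − 0.7)/(390 + 151×0.15) = 0.00775 mA, I_C = β·I_B = 1.16 mA.
Then V_CE = 6.6 − 1.16×10 − 1.17×0.15 = -5.21 V < 0.2 V — the active assumption fails.
Re-solve with V_CE = 0.2 V. KCL at the emitter: V_E/R_E = (V_BB−0.7−V_E)/R_B + (V_CC−0.2−V_E)/R_C, giving V_E = 0.0958 V.
I_C = (V_CC − 0.2 − V_E)/R_C = (6.4 − 0.0958)/10 = 0.63 mA.
Check: I_B = (3.2 − 0.0958)/390 = 0.00796 mA, and β·I_B = 1.19 mA > I_C, confirming saturation.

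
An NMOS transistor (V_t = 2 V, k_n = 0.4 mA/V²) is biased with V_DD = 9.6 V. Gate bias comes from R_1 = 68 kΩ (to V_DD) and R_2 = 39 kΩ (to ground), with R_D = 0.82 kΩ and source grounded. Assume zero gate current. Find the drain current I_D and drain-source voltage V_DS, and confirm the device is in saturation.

I_D ≈ 0.45 mA, V_DS ≈ 9.2 V

V_G = V_DD·R_2/(R_1+R_2) = 9.6×39/107 = 3.5 V. With the source grounded, V_GS = V_G = 3.5 V.
Assume saturation: I_D = (k_n/2)(V_GS − V_t)² = (0.4/2)×(3.5 − 2)² = 0.2×1.5² = 0.449 mA.
V_DS = V_DD − I_D·R_D = 9.6 − 0.449×0.82 = 9.23 V.
Saturation requires V_DS ≥ V_GS − V_t = 1.5 V; 9.23 ≥ 1.5 ✓.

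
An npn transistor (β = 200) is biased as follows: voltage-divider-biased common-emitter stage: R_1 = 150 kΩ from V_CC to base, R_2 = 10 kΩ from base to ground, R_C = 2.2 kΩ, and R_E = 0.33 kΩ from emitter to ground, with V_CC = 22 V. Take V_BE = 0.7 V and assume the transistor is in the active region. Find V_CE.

Thevenize the base divider: V_Th = V_CC·R_2/(R_1+R_2) = 22×10/160 = 1.38 V, R_Th = R_1‖R_2 = 9.38 kΩ.
Base-emitter loop: V_Th = I_B·R_Th + V_BE + (β+1)I_B·R_E, so I_B = (1.38 − 0.7) / (9.38 + 201×0.33) = 0.00892 mA.
I_C = β·I_B = 200×0.00892 = 1.78 mA, and I_E = (β+1)I_B = 1.79 mA.
V_CE = V_CC − I_C·R_C − I_E·R_E = 22 − 1.78×2.2 − 1.79×0.33 = 17.5 V.
V_CE = 17.5 V > 0.2 V confirms active-region operation.

V_CE ≈ 17 V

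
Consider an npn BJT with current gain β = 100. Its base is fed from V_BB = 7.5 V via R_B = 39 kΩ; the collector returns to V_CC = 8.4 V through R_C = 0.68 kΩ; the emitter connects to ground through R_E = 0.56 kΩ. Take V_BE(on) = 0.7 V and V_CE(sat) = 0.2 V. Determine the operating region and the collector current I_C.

Assume active: I_B = (7.5 − 0.7)/(39 + 101×0.56) = 0.0712 mA, I_C = β·I_B = 7.12 mA.
Then V_CE = 8.4 − 7.12×0.68 − 7.19×0.56 = -0.464 V < 0.2 V — the active assumption fails.
Re-solve with V_CE = 0.2 V. KCL at the emitter: V_E/R_E = (V_BB−0.7−V_E)/R_B + (V_CC−0.2−V_E)/R_C, giving V_E = 3.73 V.
I_C = (V_CC − 0.2 − V_E)/R_C = (8.2 − 3.73)/0.68 = 6.58 mA.
Check: I_B = (6.8 − 3.73)/39 = 0.0788 mA, and β·I_B = 7.88 mA > I_C, confirming saturation.

saturation; I_C ≈ 6.6 mA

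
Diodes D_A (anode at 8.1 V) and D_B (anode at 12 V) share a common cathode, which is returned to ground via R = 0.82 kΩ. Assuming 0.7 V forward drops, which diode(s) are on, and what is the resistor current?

Only D_B conducts; I_R ≈ 14 mA

Assume both conduct. Then node N would need to be at both 8.1−0.7 = 7.4 V and 12−0.7 = 11.3 V, which is impossible.
Assume only D_B conducts: V_N = 12 − 0.7 = 11.3 V, so I_R = 11.3/0.82 = 13.8 mA.
Check D_A: its anode-to-cathode voltage is 8.1 − 11.3 = -3.2 V < 0.7 V, so it is off. The assumption is consistent.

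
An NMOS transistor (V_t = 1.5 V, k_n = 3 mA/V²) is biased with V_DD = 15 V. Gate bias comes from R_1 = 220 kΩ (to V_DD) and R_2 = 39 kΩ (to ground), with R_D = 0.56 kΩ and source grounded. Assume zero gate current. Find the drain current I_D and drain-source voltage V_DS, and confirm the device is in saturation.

I_D ≈ 0.86 mA, V_DS ≈ 15 V

V_G = V_DD·R_2/(R_1+R_2) = 15×39/259 = 2.26 V. With the source grounded, V_GS = V_G = 2.26 V.
Assume saturation: I_D = (k_n/2)(V_GS − V_t)² = (3/2)×(2.26 − 1.5)² = 1.5×0.759² = 0.863 mA.
V_DS = V_DD − I_D·R_D = 15 − 0.863×0.56 = 14.5 V.
Saturation requires V_DS ≥ V_GS − V_t = 0.759 V; 14.5 ≥ 0.759 ✓.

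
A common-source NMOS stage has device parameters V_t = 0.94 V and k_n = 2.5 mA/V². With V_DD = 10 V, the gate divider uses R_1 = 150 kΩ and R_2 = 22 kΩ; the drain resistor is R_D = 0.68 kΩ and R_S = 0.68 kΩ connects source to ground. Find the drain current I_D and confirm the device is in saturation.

V_G = V_DD·R_2/(R_1+R_2) = 10×22/172 = 1.28 V.
Assume saturation: I_D = (k_n/2)(V_GS − V_t)² with V_GS = V_G − I_D·R_S = 1.28 − 0.68·I_D.
Substituting gives 0.578·I_D² − 1.58·I_D + 0.144 = 0, with roots I_D = 0.0944 or 2.63 mA.
The root I_D = 2.63 mA gives V_GS = -0.511 V ≤ V_t, so take I_D = 0.0944 mA.
Then V_GS = 1.21 V and V_DS = V_DD − I_D(R_D+R_S) = 10 − 0.0944×1.36 = 9.87 V.
Saturation requires V_DS ≥ V_GS − V_t = 0.275 V; 9.87 ≥ 0.275 ✓.

I_D ≈ 0.094 mA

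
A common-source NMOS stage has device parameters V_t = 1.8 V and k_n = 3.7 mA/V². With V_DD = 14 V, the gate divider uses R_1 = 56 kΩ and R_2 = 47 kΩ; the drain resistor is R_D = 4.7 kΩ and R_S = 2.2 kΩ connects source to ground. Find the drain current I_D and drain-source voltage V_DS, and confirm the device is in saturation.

I_D ≈ 1.7 mA, V_DS ≈ 2.6 V

V_G = V_DD·R_2/(R_1+R_2) = 14×47/103 = 6.39 V.
Assume saturation: I_D = (k_n/2)(V_GS − V_t)² with V_GS = V_G − I_D·R_S = 6.39 − 2.2·I_D.
Substituting gives 8.95·I_D² − 38.3·I_D + 38.9 = 0, with roots I_D = 1.66 or 2.63 mA.
The root I_D = 2.63 mA gives V_GS = 0.608 V ≤ V_t, so take I_D = 1.66 mA.
Then V_GS = 2.75 V and V_DS = V_DD − I_D(R_D+R_S) = 14 − 1.66×6.9 = 2.58 V.
Saturation requires V_DS ≥ V_GS − V_t = 0.946 V; 2.58 ≥ 0.946 ✓.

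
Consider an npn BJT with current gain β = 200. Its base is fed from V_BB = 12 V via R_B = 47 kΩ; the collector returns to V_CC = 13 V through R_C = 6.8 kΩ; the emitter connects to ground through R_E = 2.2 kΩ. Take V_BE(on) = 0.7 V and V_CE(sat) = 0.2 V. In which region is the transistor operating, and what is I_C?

saturation; I_C ≈ 1.4 mA

Assume active: I_B = (12 − 0.7)/(47 + 201×2.2) = 0.0231 mA, I_C = β·I_B = 4.62 mA.
Then V_CE = 13 − 4.62×6.8 − 4.64×2.2 = -28.6 V < 0.2 V — the active assumption fails.
Re-solve with V_CE = 0.2 V. KCL at the emitter: V_E/R_E = (V_BB−0.7−V_E)/R_B + (V_CC−0.2−V_E)/R_C, giving V_E = 3.41 V.
I_C = (V_CC − 0.2 − V_E)/R_C = (12.8 − 3.41)/6.8 = 1.38 mA.
Check: I_B = (11.3 − 3.41)/47 = 0.168 mA, and β·I_B = 33.6 mA > I_C, confirming saturation.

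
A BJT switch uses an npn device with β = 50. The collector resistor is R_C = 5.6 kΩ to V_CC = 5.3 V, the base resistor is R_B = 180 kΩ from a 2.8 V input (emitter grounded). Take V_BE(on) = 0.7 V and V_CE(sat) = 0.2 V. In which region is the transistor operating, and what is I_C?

Assume active. Base-emitter loop: I_B = (V_BB − V_BE)/R_B = (2.8 − 0.7)/180 = 0.0117 mA.
I_C = β·I_B = 50×0.0117 = 0.583 mA.
V_CE = V_CC − I_C·R_C = 5.3 − 0.583×5.6 = 2.03 V > V_CE(sat), so the active-region assumption holds.

active; I_C ≈ 0.58 mA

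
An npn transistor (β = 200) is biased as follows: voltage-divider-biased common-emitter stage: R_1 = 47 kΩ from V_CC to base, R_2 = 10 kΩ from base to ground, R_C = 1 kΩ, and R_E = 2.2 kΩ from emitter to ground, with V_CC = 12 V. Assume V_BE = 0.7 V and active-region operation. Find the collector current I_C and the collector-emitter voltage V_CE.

Thevenize the base divider: V_Th = V_CC·R_2/(R_1+R_2) = 12×10/57 = 2.11 V, R_Th = R_1‖R_2 = 8.25 kΩ.
Base-emitter loop: V_Th = I_B·R_Th + V_BE + (β+1)I_B·R_E, so I_B = (2.11 − 0.7) / (8.25 + 201×2.2) = 0.00312 mA.
I_C = β·I_B = 200×0.00312 = 0.624 mA, and I_E = (β+1)I_B = 0.627 mA.
V_CE = V_CC − I_C·R_C − I_E·R_E = 12 − 0.624×1 − 0.627×2.2 = 10 V.
V_CE = 10 V > 0.2 V confirms active-region operation.

I_C ≈ 0.62 mA, V_CE ≈ 10 V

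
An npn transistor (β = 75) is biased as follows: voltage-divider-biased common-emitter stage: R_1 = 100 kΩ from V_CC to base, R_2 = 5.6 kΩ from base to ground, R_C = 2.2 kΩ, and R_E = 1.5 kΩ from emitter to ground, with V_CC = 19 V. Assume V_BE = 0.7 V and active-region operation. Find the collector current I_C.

I_C ≈ 0.19 mA

Thevenize the base divider: V_Th = V_CC·R_2/(R_1+R_2) = 19×5.6/106 = 1.01 V, R_Th = R_1‖R_2 = 5.3 kΩ.
Base-emitter loop: V_Th = I_B·R_Th + V_BE + (β+1)I_B·R_E, so I_B = (1.01 − 0.7) / (5.3 + 76×1.5) = 0.00258 mA.
I_C = β·I_B = 75×0.00258 = 0.193 mA, and I_E = (β+1)I_B = 0.196 mA.
V_CE = V_CC − I_C·R_C − I_E·R_E = 19 − 0.193×2.2 − 0.196×1.5 = 18.3 V.
V_CE = 18.3 V > 0.2 V confirms active-region operation.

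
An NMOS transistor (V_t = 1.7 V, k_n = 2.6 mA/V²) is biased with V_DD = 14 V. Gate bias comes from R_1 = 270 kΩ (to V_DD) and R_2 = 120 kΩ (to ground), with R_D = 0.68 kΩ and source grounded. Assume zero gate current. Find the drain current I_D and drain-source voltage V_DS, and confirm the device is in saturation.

I_D ≈ 8.8 mA, V_DS ≈ 8 V

V_G = V_DD·R_2/(R_1+R_2) = 14×120/390 = 4.31 V. With the source grounded, V_GS = V_G = 4.31 V.
Assume saturation: I_D = (k_n/2)(V_GS − V_t)² = (2.6/2)×(4.31 − 1.7)² = 1.3×2.61² = 8.84 mA.
V_DS = V_DD − I_D·R_D = 14 − 8.84×0.68 = 7.99 V.
Saturation requires V_DS ≥ V_GS − V_t = 2.61 V; 7.99 ≥ 2.61 ✓.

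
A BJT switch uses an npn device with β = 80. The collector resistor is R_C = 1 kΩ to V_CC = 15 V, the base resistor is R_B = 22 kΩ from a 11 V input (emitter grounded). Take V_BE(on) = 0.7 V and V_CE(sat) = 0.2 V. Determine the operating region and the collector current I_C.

Assume active: I_B = (11 − 0.7)/22 = 0.468 mA, giving I_C = β·I_B = 37.5 mA.
But then V_CE = 15 − 37.5×1 = -22.5 V < V_CE(sat) = 0.2 V — impossible in the active region.
So the transistor is saturated. With V_CE = 0.2 V, I_C = (V_CC − 0.2)/R_C = 14.8/1 = 14.8 mA.
Check: β·I_B = 37.5 mA > I_C = 14.8 mA, confirming saturation.

saturation; I_C ≈ 15 mA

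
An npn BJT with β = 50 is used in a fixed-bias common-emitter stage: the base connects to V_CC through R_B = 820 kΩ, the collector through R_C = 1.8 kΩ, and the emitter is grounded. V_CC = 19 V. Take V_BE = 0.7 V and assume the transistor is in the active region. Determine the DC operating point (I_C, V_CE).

I_C ≈ 1.1 mA, V_CE ≈ 17 V

Base loop: V_CC = I_B·R_B + V_BE, so I_B = (19 − 0.7)/820 kΩ = 0.0223 mA.
In the active region I_C = β·I_B = 50 × 0.0223 = 1.12 mA.
Collector loop: V_CE = V_CC − I_C·R_C = 19 − 1.12×1.8 = 17 V.
Since V_CE = 17 V > V_CE(sat) ≈ 0.2 V, the transistor is in the active region as assumed.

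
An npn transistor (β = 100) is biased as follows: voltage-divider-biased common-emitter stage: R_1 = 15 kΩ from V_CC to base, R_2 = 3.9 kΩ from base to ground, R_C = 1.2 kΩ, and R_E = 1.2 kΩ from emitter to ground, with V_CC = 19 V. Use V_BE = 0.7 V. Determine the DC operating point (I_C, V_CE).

Thevenize the base divider: V_Th = V_CC·R_2/(R_1+R_2) = 19×3.9/18.9 = 3.92 V, R_Th = R_1‖R_2 = 3.1 kΩ.
Base-emitter loop: V_Th = I_B·R_Th + V_BE + (β+1)I_B·R_E, so I_B = (3.92 − 0.7) / (3.1 + 101×1.2) = 0.0259 mA.
I_C = β·I_B = 100×0.0259 = 2.59 mA, and I_E = (β+1)I_B = 2.62 mA.
V_CE = V_CC − I_C·R_C − I_E·R_E = 19 − 2.59×1.2 − 2.62×1.2 = 12.8 V.
V_CE = 12.8 V > 0.2 V confirms active-region operation.

I_C ≈ 2.6 mA, V_CE ≈ 13 V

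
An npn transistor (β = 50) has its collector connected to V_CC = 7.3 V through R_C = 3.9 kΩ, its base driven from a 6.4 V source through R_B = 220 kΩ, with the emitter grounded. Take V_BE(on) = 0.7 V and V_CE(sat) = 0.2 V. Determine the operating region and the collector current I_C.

Assume active. Base-emitter loop: I_B = (V_BB − V_BE)/R_B = (6.4 − 0.7)/220 = 0.0259 mA.
I_C = β·I_B = 50×0.0259 = 1.3 mA.
V_CE = V_CC − I_C·R_C = 7.3 − 1.3×3.9 = 2.25 V > V_CE(sat), so the active-region assumption holds.

active; I_C ≈ 1.3 mA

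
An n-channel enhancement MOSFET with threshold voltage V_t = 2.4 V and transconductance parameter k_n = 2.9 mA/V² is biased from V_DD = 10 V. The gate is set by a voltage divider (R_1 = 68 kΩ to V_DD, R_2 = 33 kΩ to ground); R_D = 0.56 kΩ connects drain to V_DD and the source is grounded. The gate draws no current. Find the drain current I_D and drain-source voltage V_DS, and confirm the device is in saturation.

V_G = V_DD·R_2/(R_1+R_2) = 10×33/101 = 3.27 V. With the source grounded, V_GS = V_G = 3.27 V.
Assume saturation: I_D = (k_n/2)(V_GS − V_t)² = (2.9/2)×(3.27 − 2.4)² = 1.45×0.867² = 1.09 mA.
V_DS = V_DD − I_D·R_D = 10 − 1.09×0.56 = 9.39 V.
Saturation requires V_DS ≥ V_GS − V_t = 0.867 V; 9.39 ≥ 0.867 ✓.

I_D ≈ 1.1 mA, V_DS ≈ 9.4 V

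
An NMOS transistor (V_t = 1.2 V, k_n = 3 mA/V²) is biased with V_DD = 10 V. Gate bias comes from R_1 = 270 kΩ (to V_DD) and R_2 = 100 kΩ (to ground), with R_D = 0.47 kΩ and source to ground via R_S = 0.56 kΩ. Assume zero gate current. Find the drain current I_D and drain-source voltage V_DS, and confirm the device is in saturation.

V_G = V_DD·R_2/(R_1+R_2) = 10×100/370 = 2.7 V.
Assume saturation: I_D = (k_n/2)(V_GS − V_t)² with V_GS = V_G − I_D·R_S = 2.7 − 0.56·I_D.
Substituting gives 0.47·I_D² − 3.52·I_D + 3.39 = 0, with roots I_D = 1.13 or 6.36 mA.
The root I_D = 6.36 mA gives V_GS = -0.859 V ≤ V_t, so take I_D = 1.13 mA.
Then V_GS = 2.07 V and V_DS = V_DD − I_D(R_D+R_S) = 10 − 1.13×1.03 = 8.83 V.
Saturation requires V_DS ≥ V_GS − V_t = 0.869 V; 8.83 ≥ 0.869 ✓.

I_D ≈ 1.1 mA, V_DS ≈ 8.8 V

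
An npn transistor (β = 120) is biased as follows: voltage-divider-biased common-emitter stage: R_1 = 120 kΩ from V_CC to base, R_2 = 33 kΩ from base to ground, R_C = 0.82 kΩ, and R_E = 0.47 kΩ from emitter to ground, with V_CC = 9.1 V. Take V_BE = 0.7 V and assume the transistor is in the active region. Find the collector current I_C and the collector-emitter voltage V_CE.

Thevenize the base divider: V_Th = V_CC·R_2/(R_1+R_2) = 9.1×33/153 = 1.96 V, R_Th = R_1‖R_2 = 25.9 kΩ.
Base-emitter loop: V_Th = I_B·R_Th + V_BE + (β+1)I_B·R_E, so I_B = (1.96 − 0.7) / (25.9 + 121×0.47) = 0.0153 mA.
I_C = β·I_B = 120×0.0153 = 1.83 mA, and I_E = (β+1)I_B = 1.85 mA.
V_CE = V_CC − I_C·R_C − I_E·R_E = 9.1 − 1.83×0.82 − 1.85×0.47 = 6.73 V.
V_CE = 6.73 V > 0.2 V confirms active-region operation.

I_C ≈ 1.8 mA, V_CE ≈ 6.7 V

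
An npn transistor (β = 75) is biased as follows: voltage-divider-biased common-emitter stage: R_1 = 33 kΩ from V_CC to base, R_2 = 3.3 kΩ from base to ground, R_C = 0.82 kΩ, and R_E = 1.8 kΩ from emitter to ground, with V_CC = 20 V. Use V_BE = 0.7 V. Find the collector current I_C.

Thevenize the base divider: V_Th = V_CC·R_2/(R_1+R_2) = 20×3.3/36.3 = 1.82 V, R_Th = R_1‖R_2 = 3 kΩ.
Base-emitter loop: V_Th = I_B·R_Th + V_BE + (β+1)I_B·R_E, so I_B = (1.82 − 0.7) / (3 + 76×1.8) = 0.008 mA.
I_C = β·I_B = 75×0.008 = 0.6 mA, and I_E = (β+1)I_B = 0.608 mA.
V_CE = V_CC − I_C·R_C − I_E·R_E = 20 − 0.6×0.82 − 0.608×1.8 = 18.4 V.
V_CE = 18.4 V > 0.2 V confirms active-region operation.

I_C ≈ 0.6 mA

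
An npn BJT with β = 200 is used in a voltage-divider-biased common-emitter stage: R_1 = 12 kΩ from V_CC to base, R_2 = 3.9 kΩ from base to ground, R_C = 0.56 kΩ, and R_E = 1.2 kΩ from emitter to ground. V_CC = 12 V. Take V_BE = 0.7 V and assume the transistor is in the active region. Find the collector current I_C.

I_C ≈ 1.8 mA

Thevenize the base divider: V_Th = V_CC·R_2/(R_1+R_2) = 12×3.9/15.9 = 2.94 V, R_Th = R_1‖R_2 = 2.94 kΩ.
Base-emitter loop: V_Th = I_B·R_Th + V_BE + (β+1)I_B·R_E, so I_B = (2.94 − 0.7) / (2.94 + 201×1.2) = 0.00919 mA.
I_C = β·I_B = 200×0.00919 = 1.84 mA, and I_E = (β+1)I_B = 1.85 mA.
V_CE = V_CC − I_C·R_C − I_E·R_E = 12 − 1.84×0.56 − 1.85×1.2 = 8.75 V.
V_CE = 8.75 V > 0.2 V confirms active-region operation.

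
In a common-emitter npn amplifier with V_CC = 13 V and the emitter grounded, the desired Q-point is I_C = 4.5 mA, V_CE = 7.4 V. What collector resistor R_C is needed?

Collector loop: V_CC = I_C·R_C + V_CE.
R_C = (V_CC − V_CE)/I_C = (13 − 7.4)/4.5 = 1.24 kΩ.

R_C ≈ 1.2 kΩ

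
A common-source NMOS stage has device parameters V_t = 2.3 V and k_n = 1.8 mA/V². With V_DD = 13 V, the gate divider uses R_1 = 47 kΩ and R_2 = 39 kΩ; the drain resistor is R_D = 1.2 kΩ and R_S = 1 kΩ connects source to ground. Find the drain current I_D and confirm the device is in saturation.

V_G = V_DD·R_2/(R_1+R_2) = 13×39/86 = 5.9 V.
Assume saturation: I_D = (k_n/2)(V_GS − V_t)² with V_GS = V_G − I_D·R_S = 5.9 − 1·I_D.
Substituting gives 0.9·I_D² − 7.47·I_D + 11.6 = 0, with roots I_D = 2.08 or 6.23 mA.
The root I_D = 6.23 mA gives V_GS = -0.33 V ≤ V_t, so take I_D = 2.08 mA.
Then V_GS = 3.82 V and V_DS = V_DD − I_D(R_D+R_S) = 13 − 2.08×2.2 = 8.43 V.
Saturation requires V_DS ≥ V_GS − V_t = 1.52 V; 8.43 ≥ 1.52 ✓.

I_D ≈ 2.1 mA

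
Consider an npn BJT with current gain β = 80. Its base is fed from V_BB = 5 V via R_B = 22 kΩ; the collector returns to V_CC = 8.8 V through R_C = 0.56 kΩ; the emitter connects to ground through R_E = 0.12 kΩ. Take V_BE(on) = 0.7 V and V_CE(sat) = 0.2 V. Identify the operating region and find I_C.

active; I_C ≈ 11 mA

Assume active. Base-emitter loop: I_B = (V_BB − V_BE)/(R_B + (β+1)R_E) = (5 − 0.7)/(22 + 81×0.12) = 0.136 mA.
I_C = β·I_B = 80×0.136 = 10.8 mA.
V_CE = V_CC − I_C·R_C − I_E·R_E = 8.8 − 10.8×0.56 − 11×0.12 = 1.41 V > V_CE(sat), so the active-region assumption holds.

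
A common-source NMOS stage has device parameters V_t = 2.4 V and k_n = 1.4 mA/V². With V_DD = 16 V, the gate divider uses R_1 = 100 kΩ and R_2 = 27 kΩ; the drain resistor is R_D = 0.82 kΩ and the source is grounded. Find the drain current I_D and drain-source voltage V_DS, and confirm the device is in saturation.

V_G = V_DD·R_2/(R_1+R_2) = 16×27/127 = 3.4 V. With the source grounded, V_GS = V_G = 3.4 V.
Assume saturation: I_D = (k_n/2)(V_GS − V_t)² = (1.4/2)×(3.4 − 2.4)² = 0.7×1² = 0.702 mA.
V_DS = V_DD − I_D·R_D = 16 − 0.702×0.82 = 15.4 V.
Saturation requires V_DS ≥ V_GS − V_t = 1 V; 15.4 ≥ 1 ✓.

I_D ≈ 0.7 mA, V_DS ≈ 15 V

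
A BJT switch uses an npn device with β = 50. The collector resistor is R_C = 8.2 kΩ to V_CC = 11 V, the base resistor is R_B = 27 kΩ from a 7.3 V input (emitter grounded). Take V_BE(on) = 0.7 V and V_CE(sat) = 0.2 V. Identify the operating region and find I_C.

Assume active: I_B = (7.3 − 0.7)/27 = 0.244 mA, giving I_C = β·I_B = 12.2 mA.
But then V_CE = 11 − 12.2×8.2 = -89.2 V < V_CE(sat) = 0.2 V — impossible in the active region.
So the transistor is saturated. With V_CE = 0.2 V, I_C = (V_CC − 0.2)/R_C = 10.8/8.2 = 1.32 mA.
Check: β·I_B = 12.2 mA > I_C = 1.32 mA, confirming saturation.

saturation; I_C ≈ 1.3 mA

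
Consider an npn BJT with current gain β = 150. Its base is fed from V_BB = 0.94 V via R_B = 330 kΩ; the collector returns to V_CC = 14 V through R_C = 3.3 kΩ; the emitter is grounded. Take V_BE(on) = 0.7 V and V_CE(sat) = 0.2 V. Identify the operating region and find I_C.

active; I_C ≈ 0.11 mA

Assume active. Base-emitter loop: I_B = (V_BB − V_BE)/R_B = (0.94 − 0.7)/330 = 0.000727 mA.
I_C = β·I_B = 150×0.000727 = 0.109 mA.
V_CE = V_CC − I_C·R_C = 14 − 0.109×3.3 = 13.6 V > V_CE(sat), so the active-region assumption holds.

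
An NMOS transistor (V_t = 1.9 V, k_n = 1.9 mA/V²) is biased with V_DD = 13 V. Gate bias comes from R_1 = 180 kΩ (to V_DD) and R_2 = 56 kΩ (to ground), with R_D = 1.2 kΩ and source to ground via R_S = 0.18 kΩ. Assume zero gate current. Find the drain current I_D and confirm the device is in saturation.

V_G = V_DD·R_2/(R_1+R_2) = 13×56/236 = 3.08 V.
Assume saturation: I_D = (k_n/2)(V_GS − V_t)² with V_GS = V_G − I_D·R_S = 3.08 − 0.18·I_D.
Substituting gives 0.0308·I_D² − 1.41·I_D + 1.33 = 0, with roots I_D = 0.97 or 44.7 mA.
The root I_D = 44.7 mA gives V_GS = -4.96 V ≤ V_t, so take I_D = 0.97 mA.
Then V_GS = 2.91 V and V_DS = V_DD − I_D(R_D+R_S) = 13 − 0.97×1.38 = 11.7 V.
Saturation requires V_DS ≥ V_GS − V_t = 1.01 V; 11.7 ≥ 1.01 ✓.

I_D ≈ 0.97 mA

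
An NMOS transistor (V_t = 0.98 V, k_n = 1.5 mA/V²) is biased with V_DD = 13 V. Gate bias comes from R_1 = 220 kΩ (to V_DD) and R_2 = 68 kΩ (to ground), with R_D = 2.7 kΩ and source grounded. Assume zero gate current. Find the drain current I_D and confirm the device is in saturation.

V_G = V_DD·R_2/(R_1+R_2) = 13×68/288 = 3.07 V. With the source grounded, V_GS = V_G = 3.07 V.
Assume saturation: I_D = (k_n/2)(V_GS − V_t)² = (1.5/2)×(3.07 − 0.98)² = 0.75×2.09² = 3.27 mA.
V_DS = V_DD − I_D·R_D = 13 − 3.27×2.7 = 4.16 V.
Saturation requires V_DS ≥ V_GS − V_t = 2.09 V; 4.16 ≥ 2.09 ✓.

I_D ≈ 3.3 mA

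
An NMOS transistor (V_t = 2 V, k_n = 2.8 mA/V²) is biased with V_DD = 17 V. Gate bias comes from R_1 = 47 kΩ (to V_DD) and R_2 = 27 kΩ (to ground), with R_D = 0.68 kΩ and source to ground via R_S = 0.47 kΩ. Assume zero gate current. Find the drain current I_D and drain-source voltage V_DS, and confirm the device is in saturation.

I_D ≈ 4.9 mA, V_DS ≈ 11 V

V_G = V_DD·R_2/(R_1+R_2) = 17×27/74 = 6.2 V.
Assume saturation: I_D = (k_n/2)(V_GS − V_t)² with V_GS = V_G − I_D·R_S = 6.2 − 0.47·I_D.
Substituting gives 0.309·I_D² − 6.53·I_D + 24.7 = 0, with roots I_D = 4.94 or 16.2 mA.
The root I_D = 16.2 mA gives V_GS = -1.4 V ≤ V_t, so take I_D = 4.94 mA.
Then V_GS = 3.88 V and V_DS = V_DD − I_D(R_D+R_S) = 17 − 4.94×1.15 = 11.3 V.
Saturation requires V_DS ≥ V_GS − V_t = 1.88 V; 11.3 ≥ 1.88 ✓.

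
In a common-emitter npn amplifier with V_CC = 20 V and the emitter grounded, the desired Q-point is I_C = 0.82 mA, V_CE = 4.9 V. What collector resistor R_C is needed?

Collector loop: V_CC = I_C·R_C + V_CE.
R_C = (V_CC − V_CE)/I_C = (20 − 4.9)/0.82 = 18.4 kΩ.

R_C ≈ 18 kΩ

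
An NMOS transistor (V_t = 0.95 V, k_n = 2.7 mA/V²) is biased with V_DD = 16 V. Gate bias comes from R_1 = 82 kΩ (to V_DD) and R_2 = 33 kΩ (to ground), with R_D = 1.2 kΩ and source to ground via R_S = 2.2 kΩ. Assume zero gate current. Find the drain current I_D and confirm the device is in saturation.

I_D ≈ 1.2 mA

V_G = V_DD·R_2/(R_1+R_2) = 16×33/115 = 4.59 V.
Assume saturation: I_D = (k_n/2)(V_GS − V_t)² with V_GS = V_G − I_D·R_S = 4.59 − 2.2·I_D.
Substituting gives 6.53·I_D² − 22.6·I_D + 17.9 = 0, with roots I_D = 1.22 or 2.24 mA.
The root I_D = 2.24 mA gives V_GS = -0.338 V ≤ V_t, so take I_D = 1.22 mA.
Then V_GS = 1.9 V and V_DS = V_DD − I_D(R_D+R_S) = 16 − 1.22×3.4 = 11.8 V.
Saturation requires V_DS ≥ V_GS − V_t = 0.952 V; 11.8 ≥ 0.952 ✓.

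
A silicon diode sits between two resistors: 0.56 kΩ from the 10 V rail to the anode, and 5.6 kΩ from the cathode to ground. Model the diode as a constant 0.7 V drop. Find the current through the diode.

I ≈ 1.5 mA

The two resistors are in series with the diode, so KVL gives 10 = I·0.56 + 0.7 + I·5.6.
I = (10 − 0.7) / (0.56 + 5.6) kΩ = 9.3 / 6.16 = 1.51 mA.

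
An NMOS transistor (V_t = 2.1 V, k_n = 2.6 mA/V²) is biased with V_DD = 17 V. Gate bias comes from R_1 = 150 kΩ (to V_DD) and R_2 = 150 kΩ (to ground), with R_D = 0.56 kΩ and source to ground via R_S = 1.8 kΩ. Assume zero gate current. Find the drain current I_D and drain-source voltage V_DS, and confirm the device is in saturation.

I_D ≈ 2.7 mA, V_DS ≈ 11 V

V_G = V_DD·R_2/(R_1+R_2) = 17×150/300 = 8.5 V.
Assume saturation: I_D = (k_n/2)(V_GS − V_t)² with V_GS = V_G − I_D·R_S = 8.5 − 1.8·I_D.
Substituting gives 4.21·I_D² − 31·I_D + 53.2 = 0, with roots I_D = 2.75 or 4.6 mA.
The root I_D = 4.6 mA gives V_GS = 0.219 V ≤ V_t, so take I_D = 2.75 mA.
Then V_GS = 3.55 V and V_DS = V_DD − I_D(R_D+R_S) = 17 − 2.75×2.36 = 10.5 V.
Saturation requires V_DS ≥ V_GS − V_t = 1.45 V; 10.5 ≥ 1.45 ✓.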